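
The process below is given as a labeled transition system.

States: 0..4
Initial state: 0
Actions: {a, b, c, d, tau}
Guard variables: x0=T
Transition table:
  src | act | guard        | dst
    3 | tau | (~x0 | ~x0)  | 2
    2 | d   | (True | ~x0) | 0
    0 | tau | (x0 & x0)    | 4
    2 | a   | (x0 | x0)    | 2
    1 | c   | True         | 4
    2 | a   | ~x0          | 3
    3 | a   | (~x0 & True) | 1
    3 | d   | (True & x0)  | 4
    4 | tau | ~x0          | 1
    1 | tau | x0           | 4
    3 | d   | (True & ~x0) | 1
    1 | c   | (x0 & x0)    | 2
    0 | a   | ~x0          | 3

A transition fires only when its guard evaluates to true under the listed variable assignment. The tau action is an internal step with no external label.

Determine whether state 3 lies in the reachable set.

Guard filter leaves 7 enabled edge(s).
L0 = {0}
L1 = {4}  total {0,4}
Reach set: {0,4}

Answer: UNREACHABLE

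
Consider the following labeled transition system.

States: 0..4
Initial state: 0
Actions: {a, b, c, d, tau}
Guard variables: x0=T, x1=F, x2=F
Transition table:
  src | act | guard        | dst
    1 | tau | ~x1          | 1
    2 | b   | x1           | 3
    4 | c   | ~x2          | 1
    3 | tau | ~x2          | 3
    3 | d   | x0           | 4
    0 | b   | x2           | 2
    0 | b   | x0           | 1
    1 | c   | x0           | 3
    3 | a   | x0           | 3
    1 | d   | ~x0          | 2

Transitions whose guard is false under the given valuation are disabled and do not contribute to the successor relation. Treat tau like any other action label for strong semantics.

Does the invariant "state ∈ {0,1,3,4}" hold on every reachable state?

Answer: INVARIANT HOLDS

Trace:
Safe = {0,1,3,4}
Reachable = {0,1,3,4}
  0: safe
  1: safe
  3: safe
  4: safe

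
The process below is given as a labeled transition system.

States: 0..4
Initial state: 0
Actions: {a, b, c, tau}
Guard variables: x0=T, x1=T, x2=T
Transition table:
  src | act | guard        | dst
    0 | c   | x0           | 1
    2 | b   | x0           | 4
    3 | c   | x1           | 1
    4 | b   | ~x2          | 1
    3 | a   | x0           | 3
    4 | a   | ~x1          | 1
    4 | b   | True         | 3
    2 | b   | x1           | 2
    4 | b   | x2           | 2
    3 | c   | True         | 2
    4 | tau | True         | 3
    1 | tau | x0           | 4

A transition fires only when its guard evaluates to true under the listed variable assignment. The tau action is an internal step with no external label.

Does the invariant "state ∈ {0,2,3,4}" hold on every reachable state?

Answer: INVARIANT VIOLATED at state 1

Analysis:
Inv-set: {0,2,3,4}
Reachable = {0,1,2,3,4}
  0: safe
  1: ✗ unsafe
  2: safe
  3: safe
  4: safe
witness against invariant: c → 1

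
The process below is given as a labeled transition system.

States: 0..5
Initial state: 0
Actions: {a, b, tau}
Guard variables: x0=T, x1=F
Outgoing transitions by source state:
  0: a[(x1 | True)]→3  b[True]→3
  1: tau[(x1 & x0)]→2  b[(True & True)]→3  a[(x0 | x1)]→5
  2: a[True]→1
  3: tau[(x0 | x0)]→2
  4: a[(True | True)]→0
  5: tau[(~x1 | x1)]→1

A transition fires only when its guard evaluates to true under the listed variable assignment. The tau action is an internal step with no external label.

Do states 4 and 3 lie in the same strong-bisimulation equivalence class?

Refine partition for ~:
  round 0: {{0,1,2,3,4,5}}
  round 1: {{0,1},{2,4},{3,5}}
  round 2: {{0,1},{2,4},{3},{5}}
  round 3: {{0},{1},{2,4},{3},{5}}
  round 4: {{0},{1},{2},{3},{4},{5}}
Fixed point at round 5; 6 class(es).
4∈{4}, 3∈{3}

Answer: NOT BISIMILAR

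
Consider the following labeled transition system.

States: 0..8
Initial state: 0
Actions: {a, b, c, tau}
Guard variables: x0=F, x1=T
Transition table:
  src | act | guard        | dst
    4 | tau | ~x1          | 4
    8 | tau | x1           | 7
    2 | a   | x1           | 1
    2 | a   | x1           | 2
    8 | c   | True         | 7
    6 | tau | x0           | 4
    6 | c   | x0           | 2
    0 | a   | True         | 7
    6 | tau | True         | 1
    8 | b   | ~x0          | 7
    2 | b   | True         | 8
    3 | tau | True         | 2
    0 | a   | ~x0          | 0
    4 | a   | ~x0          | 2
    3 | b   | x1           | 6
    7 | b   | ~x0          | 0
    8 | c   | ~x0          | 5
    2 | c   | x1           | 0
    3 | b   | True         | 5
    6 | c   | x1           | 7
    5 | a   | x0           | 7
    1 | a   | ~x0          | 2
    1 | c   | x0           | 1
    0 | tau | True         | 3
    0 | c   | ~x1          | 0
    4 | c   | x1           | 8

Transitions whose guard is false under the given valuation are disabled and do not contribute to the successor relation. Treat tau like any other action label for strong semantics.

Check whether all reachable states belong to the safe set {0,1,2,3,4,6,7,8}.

Inv-set: {0,1,2,3,4,6,7,8}
R = {0,1,2,3,5,6,7,8}
  0: ✓
  1: ✓
  2: ✓
  3: ✓
  5: VIOLATES
  6: ✓
  7: ✓
  8: ✓
reach 5 via tau·b — violates

Answer: INVARIANT VIOLATED at state 5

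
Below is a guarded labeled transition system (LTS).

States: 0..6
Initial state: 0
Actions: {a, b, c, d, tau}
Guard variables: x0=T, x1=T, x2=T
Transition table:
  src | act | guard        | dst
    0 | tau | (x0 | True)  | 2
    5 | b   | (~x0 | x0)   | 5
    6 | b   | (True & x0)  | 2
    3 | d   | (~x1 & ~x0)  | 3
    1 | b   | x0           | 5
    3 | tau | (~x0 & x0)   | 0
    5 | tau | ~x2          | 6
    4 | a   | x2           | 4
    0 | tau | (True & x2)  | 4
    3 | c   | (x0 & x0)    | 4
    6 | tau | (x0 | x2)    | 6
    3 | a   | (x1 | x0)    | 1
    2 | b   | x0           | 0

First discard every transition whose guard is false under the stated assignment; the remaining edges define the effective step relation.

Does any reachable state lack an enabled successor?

Answer: DEADLOCK-FREE

Working:
Reachable = {0,2,4}
  0: tau→2  tau→4  [2 out]
  2: b→0  [1 out]
  4: a→4  [1 out]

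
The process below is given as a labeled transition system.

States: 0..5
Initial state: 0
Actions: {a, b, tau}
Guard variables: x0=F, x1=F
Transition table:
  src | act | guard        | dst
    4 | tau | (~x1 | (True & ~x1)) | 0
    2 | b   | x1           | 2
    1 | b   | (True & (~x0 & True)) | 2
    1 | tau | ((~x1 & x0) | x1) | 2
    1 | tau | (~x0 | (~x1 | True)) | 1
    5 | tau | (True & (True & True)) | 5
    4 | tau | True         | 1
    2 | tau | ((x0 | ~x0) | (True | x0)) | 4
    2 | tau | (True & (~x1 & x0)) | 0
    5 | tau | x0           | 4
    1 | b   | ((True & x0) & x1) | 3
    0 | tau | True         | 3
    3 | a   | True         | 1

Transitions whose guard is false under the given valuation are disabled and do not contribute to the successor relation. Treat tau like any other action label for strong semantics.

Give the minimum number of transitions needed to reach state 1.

Layered search for 1:
  depth 0: {0}
  depth 1: {3}
  depth 2: {1}
depth(1)=2, e.g. tau·a

Answer: 2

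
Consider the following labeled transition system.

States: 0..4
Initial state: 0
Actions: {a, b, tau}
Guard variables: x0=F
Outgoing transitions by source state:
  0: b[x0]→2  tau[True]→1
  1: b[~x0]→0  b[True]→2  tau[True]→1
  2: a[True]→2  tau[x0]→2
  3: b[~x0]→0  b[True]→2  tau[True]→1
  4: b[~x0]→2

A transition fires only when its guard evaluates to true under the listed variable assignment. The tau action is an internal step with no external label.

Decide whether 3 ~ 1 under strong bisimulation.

Refine partition for ~:
  P[0] = {{0,1,2,3,4}}
  P[1] = {{0},{1,3},{2},{4}}
stable after 2 split(s): 4 block(s)
class of 3: {1,3}; class of 1: {1,3}

Answer: BISIMILAR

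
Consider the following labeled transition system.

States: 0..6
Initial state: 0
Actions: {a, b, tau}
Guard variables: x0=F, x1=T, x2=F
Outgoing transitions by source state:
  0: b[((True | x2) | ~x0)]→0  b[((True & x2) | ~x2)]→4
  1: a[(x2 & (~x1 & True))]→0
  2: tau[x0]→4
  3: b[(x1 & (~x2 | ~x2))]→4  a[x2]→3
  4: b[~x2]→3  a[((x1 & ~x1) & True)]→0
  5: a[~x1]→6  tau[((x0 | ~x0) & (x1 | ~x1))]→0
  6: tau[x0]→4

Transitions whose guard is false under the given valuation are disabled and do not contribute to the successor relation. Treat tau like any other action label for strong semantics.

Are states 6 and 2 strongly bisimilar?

Bisimulation quotient by refinement:
  π0 = {{0,1,2,3,4,5,6}}
  π1 = {{0,3,4},{1,2,6},{5}}
3 equivalence class(es) (converged in 2)
class of 6: {1,2,6}; class of 2: {1,2,6}

Answer: BISIMILAR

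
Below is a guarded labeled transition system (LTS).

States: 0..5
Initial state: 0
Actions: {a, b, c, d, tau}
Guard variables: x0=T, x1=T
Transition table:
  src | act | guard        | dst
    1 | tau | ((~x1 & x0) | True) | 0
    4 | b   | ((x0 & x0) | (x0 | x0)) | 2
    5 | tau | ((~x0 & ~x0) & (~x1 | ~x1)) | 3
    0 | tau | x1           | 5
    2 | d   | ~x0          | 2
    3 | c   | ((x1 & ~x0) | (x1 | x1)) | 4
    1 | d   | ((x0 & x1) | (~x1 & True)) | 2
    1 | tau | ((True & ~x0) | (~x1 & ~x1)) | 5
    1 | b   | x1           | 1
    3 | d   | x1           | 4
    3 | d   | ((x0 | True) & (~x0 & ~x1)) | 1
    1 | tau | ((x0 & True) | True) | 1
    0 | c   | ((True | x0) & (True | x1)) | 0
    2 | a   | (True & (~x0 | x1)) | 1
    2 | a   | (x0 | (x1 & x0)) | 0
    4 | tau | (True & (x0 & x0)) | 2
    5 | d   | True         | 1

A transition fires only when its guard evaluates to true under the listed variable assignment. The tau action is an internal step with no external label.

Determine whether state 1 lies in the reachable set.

13 transition(s) survive guard evaluation.
Layer 0: {0}
Layer 1: {5}  cumulative {0,5}
Layer 2: {1}  cumulative {0,1,5}
Layer 3: {2}  cumulative {0,1,2,5}
R = {0,1,2,5}
Path to 1: tau·d

Answer: REACHABLE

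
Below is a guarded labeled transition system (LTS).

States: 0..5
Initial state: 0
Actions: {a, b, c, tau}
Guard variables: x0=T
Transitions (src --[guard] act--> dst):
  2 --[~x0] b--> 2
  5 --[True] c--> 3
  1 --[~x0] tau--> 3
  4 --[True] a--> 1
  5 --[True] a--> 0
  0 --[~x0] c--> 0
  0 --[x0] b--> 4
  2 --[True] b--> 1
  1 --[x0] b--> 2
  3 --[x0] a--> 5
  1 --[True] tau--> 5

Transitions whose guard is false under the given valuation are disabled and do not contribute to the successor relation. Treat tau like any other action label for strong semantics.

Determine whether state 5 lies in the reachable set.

Answer: REACHABLE

Working:
After dropping false guards: 8 live edges.
Layer 0: {0}
Layer 1: {4}  now seen {0,4}
Layer 2: {1}  now seen {0,1,4}
Layer 3: {2,5}  now seen {0,1,2,4,5}
Layer 4: {3}  now seen {0,1,2,3,4,5}
Reachable = {0,1,2,3,4,5}
Path to 5: b·a·tau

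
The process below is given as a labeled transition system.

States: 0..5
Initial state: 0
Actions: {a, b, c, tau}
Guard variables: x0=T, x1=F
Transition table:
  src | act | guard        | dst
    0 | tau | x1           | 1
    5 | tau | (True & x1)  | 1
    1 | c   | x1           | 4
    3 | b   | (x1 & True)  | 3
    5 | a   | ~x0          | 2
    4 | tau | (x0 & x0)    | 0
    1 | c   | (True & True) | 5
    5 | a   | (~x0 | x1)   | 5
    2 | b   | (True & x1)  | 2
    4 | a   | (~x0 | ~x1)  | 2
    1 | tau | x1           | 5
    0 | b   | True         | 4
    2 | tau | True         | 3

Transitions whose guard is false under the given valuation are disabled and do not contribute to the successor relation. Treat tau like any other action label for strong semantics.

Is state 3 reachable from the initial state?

Answer: REACHABLE

Analysis:
5 transition(s) survive guard evaluation.
depth 0: {0}
depth 1: {4}  total {0,4}
depth 2: {2}  total {0,2,4}
depth 3: {3}  total {0,2,3,4}
Reach set: {0,2,3,4}
Path to 3: b·a·tau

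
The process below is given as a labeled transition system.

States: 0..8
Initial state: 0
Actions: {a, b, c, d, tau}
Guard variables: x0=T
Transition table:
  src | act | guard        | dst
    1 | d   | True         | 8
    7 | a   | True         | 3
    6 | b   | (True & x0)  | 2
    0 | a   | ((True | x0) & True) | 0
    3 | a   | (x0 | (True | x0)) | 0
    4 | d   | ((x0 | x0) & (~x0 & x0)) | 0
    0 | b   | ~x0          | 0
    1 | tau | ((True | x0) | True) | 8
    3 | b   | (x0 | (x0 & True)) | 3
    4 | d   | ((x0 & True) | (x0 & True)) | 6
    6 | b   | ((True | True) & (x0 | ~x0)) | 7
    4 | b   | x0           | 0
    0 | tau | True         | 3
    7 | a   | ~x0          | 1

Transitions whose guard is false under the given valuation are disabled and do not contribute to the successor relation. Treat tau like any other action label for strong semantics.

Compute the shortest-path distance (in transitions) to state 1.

BFS to 1:
  depth 0: {0}
  depth 1: {3}
1 never appears.

Answer: UNREACHABLE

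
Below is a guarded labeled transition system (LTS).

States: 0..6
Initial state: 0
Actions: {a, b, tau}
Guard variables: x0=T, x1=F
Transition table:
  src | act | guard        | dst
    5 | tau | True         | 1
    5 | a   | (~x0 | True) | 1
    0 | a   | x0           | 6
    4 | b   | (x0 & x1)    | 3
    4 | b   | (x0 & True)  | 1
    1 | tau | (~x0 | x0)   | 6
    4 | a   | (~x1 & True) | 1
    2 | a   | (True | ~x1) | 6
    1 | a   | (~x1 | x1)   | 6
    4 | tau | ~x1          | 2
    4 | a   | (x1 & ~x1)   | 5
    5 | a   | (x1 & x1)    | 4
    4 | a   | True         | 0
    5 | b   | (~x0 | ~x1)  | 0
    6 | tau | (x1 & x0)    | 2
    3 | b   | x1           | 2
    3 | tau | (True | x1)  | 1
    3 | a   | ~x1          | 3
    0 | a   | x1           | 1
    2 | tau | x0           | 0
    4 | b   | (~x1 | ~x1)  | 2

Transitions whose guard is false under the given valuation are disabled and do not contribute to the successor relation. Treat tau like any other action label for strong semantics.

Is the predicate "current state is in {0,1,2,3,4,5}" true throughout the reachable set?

Answer: INVARIANT VIOLATED at state 6

Working:
Safe = {0,1,2,3,4,5}
R = {0,6}
  0: safe
  6: VIOLATES
witness against invariant: a → 6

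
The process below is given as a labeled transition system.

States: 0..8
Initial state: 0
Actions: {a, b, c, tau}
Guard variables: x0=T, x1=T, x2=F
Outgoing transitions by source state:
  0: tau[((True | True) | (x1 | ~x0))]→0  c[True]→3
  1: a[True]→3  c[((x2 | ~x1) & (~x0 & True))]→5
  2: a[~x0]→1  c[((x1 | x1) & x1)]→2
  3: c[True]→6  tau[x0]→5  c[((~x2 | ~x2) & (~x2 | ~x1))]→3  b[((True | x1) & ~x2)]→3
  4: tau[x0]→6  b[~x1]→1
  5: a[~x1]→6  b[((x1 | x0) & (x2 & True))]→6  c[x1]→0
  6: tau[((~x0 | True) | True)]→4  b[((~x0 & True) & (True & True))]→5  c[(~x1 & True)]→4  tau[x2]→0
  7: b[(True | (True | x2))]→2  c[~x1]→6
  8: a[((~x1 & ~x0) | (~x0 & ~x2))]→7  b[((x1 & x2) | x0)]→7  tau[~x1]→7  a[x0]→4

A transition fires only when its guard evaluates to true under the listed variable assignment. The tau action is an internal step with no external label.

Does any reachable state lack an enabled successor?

Answer: DEADLOCK-FREE

Analysis:
Reach set: {0,3,4,5,6}
  0: c→3  tau→0  [deg 2]
  3: b→3  c→3  c→6  tau→5  [deg 4]
  4: tau→6  [deg 1]
  5: c→0  [deg 1]
  6: tau→4  [deg 1]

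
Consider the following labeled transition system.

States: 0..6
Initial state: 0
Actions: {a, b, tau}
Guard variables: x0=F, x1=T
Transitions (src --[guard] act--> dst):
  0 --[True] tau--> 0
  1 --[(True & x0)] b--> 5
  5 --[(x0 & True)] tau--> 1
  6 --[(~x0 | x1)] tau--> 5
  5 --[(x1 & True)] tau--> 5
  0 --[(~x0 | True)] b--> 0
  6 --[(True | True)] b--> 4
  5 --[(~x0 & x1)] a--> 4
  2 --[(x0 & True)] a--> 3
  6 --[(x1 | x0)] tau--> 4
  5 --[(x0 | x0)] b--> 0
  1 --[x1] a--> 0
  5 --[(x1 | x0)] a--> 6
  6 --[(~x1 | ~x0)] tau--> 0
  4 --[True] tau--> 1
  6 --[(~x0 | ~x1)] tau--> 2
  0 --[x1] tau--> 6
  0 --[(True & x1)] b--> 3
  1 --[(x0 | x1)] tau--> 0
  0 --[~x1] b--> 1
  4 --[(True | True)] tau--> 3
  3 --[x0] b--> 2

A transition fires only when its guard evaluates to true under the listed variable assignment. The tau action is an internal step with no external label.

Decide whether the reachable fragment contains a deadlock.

Answer: DEADLOCK at state 2

Analysis:
R = {0,1,2,3,4,5,6}
  0: b→0  b→3  tau→0  tau→6  [4 out]
  1: a→0  tau→0  [2 out]
  2: ∅  [deadlock]
  3: ∅  [deadlock]
  4: tau→1  tau→3  [2 out]
  5: a→4  a→6  tau→5  [3 out]
  6: b→4  tau→0  tau→2  tau→4  tau→5  [5 out]
Path to 2: tau·tau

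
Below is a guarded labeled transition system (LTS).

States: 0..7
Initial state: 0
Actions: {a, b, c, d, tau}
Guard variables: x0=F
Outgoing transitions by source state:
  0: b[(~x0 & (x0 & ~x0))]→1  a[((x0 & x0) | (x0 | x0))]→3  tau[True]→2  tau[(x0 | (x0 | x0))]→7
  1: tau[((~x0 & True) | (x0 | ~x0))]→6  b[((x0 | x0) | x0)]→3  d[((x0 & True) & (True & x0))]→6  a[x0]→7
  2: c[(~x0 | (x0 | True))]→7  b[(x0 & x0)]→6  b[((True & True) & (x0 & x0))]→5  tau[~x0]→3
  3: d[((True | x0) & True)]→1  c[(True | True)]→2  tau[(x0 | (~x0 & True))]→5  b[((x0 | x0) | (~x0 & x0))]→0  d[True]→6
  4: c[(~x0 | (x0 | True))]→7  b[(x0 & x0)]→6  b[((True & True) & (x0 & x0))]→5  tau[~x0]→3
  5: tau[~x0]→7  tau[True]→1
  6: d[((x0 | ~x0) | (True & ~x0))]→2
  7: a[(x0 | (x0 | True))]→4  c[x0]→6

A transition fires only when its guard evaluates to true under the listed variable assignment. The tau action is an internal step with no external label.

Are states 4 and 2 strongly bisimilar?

Answer: BISIMILAR

Trace:
Compute ~ classes (split until stable):
  P[0] = {{0,1,2,3,4,5,6,7}}
  P[1] = {{0,1,5},{2,4},{3},{6},{7}}
  P[2] = {{0},{1},{2,4},{3},{5},{6},{7}}
Fixed point at round 3; 7 class(es).
4∈{2,4}, 2∈{2,4}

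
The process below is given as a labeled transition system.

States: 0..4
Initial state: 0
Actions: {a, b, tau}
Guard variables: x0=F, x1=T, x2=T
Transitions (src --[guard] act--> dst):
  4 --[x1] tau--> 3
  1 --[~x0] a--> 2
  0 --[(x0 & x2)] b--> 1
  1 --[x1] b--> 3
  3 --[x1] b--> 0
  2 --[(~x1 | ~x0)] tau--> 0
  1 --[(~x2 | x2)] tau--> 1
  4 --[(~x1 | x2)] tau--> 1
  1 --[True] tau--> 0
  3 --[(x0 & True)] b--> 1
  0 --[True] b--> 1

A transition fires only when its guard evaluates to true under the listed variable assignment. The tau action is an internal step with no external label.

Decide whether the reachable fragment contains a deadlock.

Answer: DEADLOCK-FREE

Trace:
Reach set: {0,1,2,3}
  0: b→1  [deg 1]
  1: a→2  b→3  tau→0  tau→1  [deg 4]
  2: tau→0  [deg 1]
  3: b→0  [deg 1]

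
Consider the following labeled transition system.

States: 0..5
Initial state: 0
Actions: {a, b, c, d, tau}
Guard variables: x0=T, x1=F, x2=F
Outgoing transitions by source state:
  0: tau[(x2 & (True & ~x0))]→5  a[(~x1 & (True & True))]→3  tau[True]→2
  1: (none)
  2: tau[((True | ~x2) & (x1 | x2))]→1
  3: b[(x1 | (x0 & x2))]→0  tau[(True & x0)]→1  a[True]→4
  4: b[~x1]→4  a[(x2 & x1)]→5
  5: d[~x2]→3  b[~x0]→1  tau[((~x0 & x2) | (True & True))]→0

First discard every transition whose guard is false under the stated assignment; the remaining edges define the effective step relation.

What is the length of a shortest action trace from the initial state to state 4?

Answer: 2

Working:
Layered search for 4:
  depth 0: {0}
  depth 1: {2,3}
  depth 2: {1,4}
depth(4)=2, e.g. a·a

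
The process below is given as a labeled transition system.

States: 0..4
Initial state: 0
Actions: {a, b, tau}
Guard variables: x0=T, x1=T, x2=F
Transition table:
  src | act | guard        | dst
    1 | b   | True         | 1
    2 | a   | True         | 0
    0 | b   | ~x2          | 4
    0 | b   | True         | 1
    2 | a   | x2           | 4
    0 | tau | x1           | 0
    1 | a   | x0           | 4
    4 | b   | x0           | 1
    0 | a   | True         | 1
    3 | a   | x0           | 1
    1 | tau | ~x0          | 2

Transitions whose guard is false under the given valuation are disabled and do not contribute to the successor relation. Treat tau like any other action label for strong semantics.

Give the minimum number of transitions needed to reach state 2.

Answer: UNREACHABLE

Working:
Breadth-first toward 2:
  L0 = {0}
  L1 = {1,4}
2 never appears.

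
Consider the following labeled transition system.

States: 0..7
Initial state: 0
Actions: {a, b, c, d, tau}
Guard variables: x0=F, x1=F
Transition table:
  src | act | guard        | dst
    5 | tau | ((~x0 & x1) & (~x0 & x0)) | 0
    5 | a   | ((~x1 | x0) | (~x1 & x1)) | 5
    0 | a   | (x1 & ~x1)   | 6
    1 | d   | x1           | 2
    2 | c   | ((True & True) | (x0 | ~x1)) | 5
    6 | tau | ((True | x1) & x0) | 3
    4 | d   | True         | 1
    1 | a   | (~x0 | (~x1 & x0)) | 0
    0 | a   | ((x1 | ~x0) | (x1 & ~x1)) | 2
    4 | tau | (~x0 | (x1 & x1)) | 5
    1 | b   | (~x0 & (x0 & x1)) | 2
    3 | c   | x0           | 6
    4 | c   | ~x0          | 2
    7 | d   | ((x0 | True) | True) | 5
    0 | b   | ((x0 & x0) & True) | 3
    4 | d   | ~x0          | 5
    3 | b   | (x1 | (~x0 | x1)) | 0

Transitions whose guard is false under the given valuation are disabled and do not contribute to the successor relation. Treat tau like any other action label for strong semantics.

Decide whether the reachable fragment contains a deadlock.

Answer: DEADLOCK-FREE

Analysis:
R = {0,2,5}
  0: a→2  [deg 1]
  2: c→5  [deg 1]
  5: a→5  [deg 1]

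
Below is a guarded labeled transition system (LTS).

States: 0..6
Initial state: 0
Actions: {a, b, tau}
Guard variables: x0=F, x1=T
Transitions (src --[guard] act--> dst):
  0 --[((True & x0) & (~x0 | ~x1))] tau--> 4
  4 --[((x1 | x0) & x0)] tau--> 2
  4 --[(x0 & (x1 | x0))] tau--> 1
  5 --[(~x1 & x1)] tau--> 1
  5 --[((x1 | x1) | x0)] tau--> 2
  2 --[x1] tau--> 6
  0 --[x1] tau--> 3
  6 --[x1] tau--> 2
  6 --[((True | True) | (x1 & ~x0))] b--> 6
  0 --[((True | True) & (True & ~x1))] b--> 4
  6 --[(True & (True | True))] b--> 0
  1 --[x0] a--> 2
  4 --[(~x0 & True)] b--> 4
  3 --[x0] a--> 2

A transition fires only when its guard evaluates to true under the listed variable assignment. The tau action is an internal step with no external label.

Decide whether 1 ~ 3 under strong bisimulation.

Compute ~ classes (split until stable):
  π0 = {{0,1,2,3,4,5,6}}
  π1 = {{0,2,5},{1,3},{4},{6}}
  π2 = {{0},{1,3},{2},{4},{5},{6}}
stable after 3 split(s): 6 block(s)
1∈{1,3}, 3∈{1,3}

Answer: BISIMILAR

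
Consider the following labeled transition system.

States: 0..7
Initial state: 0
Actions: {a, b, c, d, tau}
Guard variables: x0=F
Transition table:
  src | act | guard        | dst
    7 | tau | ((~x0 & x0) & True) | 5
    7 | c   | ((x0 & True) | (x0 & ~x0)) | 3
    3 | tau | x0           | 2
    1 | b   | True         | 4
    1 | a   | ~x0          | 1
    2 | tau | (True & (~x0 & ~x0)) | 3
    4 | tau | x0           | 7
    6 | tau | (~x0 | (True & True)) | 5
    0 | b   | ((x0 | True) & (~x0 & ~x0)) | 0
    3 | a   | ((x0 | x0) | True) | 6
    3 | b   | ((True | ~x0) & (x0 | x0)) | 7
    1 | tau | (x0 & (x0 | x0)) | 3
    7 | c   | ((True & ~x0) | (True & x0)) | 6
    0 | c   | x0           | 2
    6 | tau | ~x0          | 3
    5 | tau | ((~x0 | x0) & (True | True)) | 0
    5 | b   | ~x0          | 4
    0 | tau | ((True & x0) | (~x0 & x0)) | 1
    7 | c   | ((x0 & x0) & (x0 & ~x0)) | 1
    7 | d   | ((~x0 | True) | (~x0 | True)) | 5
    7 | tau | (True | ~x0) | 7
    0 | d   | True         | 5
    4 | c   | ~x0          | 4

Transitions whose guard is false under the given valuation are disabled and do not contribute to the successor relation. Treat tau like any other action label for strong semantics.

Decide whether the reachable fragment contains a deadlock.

R = {0,4,5}
  0: b→0  d→5  [2 out]
  4: c→4  [1 out]
  5: b→4  tau→0  [2 out]

Answer: DEADLOCK-FREE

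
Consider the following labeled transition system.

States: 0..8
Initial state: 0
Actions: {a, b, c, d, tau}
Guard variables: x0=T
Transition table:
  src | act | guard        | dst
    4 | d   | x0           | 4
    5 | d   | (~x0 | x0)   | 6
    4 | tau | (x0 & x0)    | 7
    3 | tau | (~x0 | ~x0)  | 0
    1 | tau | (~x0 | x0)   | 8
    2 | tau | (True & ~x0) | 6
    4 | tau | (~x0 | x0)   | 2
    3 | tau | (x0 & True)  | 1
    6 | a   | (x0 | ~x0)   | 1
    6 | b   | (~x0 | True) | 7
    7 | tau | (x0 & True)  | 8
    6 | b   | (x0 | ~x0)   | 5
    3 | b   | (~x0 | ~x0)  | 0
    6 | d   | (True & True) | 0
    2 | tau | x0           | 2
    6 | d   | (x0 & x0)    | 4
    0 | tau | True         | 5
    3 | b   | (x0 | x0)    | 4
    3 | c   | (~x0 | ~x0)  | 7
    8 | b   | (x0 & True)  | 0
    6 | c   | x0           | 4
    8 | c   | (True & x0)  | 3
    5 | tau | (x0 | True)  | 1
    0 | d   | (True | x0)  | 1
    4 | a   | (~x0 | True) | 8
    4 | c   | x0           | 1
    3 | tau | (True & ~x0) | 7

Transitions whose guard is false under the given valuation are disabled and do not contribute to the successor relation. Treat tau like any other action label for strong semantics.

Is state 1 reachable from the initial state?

Guard filter leaves 22 enabled edge(s).
L0 = {0}
L1 = {1,5}  total {0,1,5}
L2 = {6,8}  total {0,1,5,6,8}
L3 = {3,4,7}  total {0,1,3,4,5,6,7,8}
L4 = {2}  total {0,1,2,3,4,5,6,7,8}
Reach set: {0,1,2,3,4,5,6,7,8}
witness 1: d

Answer: REACHABLE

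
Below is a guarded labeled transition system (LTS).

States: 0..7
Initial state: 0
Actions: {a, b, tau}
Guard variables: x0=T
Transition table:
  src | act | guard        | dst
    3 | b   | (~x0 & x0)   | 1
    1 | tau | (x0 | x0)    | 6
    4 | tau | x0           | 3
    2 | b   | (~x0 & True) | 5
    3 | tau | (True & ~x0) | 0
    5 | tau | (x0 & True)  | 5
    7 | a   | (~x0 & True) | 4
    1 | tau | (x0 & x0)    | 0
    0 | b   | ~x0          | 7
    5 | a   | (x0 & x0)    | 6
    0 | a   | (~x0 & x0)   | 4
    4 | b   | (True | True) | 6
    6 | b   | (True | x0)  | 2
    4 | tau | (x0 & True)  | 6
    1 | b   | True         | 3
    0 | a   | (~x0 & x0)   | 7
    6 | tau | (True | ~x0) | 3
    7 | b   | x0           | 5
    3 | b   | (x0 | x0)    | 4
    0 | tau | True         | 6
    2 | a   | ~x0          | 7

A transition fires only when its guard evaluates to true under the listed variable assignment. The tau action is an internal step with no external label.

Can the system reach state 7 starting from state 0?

13 transition(s) survive guard evaluation.
depth 0: {0}
depth 1: {6}  cumulative {0,6}
depth 2: {2,3}  cumulative {0,2,3,6}
depth 3: {4}  cumulative {0,2,3,4,6}
Reach set: {0,2,3,4,6}

Answer: UNREACHABLE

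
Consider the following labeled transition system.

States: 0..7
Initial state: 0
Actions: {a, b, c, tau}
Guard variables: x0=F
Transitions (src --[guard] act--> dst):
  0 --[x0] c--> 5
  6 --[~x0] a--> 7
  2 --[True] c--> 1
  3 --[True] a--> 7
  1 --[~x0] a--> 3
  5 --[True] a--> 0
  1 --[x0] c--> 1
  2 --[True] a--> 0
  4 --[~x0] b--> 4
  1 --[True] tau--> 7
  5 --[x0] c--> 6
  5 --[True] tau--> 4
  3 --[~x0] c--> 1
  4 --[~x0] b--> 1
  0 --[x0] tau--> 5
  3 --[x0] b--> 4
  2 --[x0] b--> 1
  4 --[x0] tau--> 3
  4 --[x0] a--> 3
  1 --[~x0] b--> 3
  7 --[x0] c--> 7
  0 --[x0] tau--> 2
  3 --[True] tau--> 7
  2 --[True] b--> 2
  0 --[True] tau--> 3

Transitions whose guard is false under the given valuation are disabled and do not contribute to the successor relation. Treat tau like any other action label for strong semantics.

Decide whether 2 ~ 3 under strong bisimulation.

Answer: NOT BISIMILAR

Working:
Compute ~ classes (split until stable):
  π0 = {{0,1,2,3,4,5,6,7}}
  π1 = {{0},{1},{2},{3},{4},{5},{6},{7}}
8 equivalence class(es) (converged in 2)
[2]={2}  [3]={3}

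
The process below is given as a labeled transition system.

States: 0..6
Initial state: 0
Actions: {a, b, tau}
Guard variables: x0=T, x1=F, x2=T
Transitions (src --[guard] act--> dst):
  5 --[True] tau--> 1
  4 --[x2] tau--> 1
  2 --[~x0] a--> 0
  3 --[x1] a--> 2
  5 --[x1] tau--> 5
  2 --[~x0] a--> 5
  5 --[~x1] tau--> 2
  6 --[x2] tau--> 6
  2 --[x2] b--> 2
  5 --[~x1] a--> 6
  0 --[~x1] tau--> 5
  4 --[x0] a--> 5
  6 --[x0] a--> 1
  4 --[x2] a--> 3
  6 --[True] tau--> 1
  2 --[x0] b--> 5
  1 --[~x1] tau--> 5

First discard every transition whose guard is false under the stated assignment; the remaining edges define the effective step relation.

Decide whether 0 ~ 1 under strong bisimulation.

Answer: BISIMILAR

Working:
Bisimulation quotient by refinement:
  round 0: {{0,1,2,3,4,5,6}}
  round 1: {{0,1},{2},{3},{4,5,6}}
  round 2: {{0,1},{2},{3},{4},{5},{6}}
6 equivalence class(es) (converged in 3)
[0]={0,1}  [1]={0,1}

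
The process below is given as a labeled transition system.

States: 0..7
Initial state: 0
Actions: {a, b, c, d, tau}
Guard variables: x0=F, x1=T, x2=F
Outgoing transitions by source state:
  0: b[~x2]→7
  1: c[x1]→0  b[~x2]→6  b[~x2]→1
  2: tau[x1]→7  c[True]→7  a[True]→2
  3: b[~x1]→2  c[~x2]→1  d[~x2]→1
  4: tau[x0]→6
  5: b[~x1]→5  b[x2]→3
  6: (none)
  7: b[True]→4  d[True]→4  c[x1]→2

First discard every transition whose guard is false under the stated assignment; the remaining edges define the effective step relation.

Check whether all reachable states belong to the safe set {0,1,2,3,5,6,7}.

Answer: INVARIANT VIOLATED at state 4

Analysis:
Safe = {0,1,2,3,5,6,7}
Reach set: {0,2,4,7}
  0: ok
  2: ok
  4: ✗ unsafe
  7: ok
reach 4 via b·b — violates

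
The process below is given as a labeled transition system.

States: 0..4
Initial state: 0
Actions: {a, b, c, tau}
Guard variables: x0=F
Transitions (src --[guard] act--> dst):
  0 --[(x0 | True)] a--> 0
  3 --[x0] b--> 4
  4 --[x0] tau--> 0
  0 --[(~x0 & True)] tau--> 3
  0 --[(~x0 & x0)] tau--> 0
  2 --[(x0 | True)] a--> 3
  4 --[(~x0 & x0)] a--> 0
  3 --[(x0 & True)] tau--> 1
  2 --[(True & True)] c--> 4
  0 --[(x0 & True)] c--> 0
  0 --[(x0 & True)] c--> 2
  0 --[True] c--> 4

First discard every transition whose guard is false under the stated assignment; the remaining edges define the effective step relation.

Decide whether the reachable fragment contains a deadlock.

Answer: DEADLOCK at state 3

Working:
R = {0,3,4}
  0: a→0  c→4  tau→3  [3 exit(s)]
  3: ∅  [STUCK]
  4: ∅  [STUCK]
trace reaching 3: tau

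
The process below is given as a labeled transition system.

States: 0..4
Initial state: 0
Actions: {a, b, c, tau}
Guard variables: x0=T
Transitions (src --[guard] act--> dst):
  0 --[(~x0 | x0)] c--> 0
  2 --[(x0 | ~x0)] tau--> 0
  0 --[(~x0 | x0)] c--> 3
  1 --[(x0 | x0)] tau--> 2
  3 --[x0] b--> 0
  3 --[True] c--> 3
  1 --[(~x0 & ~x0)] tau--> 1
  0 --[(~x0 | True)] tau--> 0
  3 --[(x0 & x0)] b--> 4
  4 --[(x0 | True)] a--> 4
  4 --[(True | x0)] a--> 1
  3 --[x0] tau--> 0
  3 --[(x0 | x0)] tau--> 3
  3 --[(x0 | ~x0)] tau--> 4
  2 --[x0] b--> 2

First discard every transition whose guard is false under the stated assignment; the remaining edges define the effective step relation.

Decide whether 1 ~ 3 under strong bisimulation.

Answer: NOT BISIMILAR

Trace:
Compute ~ classes (split until stable):
  P[0] = {{0,1,2,3,4}}
  P[1] = {{0},{1},{2},{3},{4}}
Fixed point at round 2; 5 class(es).
[1]={1}  [3]={3}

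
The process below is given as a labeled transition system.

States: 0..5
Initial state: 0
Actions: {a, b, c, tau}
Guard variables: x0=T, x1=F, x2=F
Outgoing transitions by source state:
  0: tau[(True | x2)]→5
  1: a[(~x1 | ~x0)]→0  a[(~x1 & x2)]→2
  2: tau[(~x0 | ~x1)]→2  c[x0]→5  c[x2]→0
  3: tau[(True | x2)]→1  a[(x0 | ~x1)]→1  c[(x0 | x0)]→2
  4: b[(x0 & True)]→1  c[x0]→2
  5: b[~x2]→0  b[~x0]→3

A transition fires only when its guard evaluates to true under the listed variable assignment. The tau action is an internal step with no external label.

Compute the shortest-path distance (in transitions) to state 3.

Breadth-first toward 3:
  L0 = {0}
  L1 = {5}
3 never appears.

Answer: UNREACHABLE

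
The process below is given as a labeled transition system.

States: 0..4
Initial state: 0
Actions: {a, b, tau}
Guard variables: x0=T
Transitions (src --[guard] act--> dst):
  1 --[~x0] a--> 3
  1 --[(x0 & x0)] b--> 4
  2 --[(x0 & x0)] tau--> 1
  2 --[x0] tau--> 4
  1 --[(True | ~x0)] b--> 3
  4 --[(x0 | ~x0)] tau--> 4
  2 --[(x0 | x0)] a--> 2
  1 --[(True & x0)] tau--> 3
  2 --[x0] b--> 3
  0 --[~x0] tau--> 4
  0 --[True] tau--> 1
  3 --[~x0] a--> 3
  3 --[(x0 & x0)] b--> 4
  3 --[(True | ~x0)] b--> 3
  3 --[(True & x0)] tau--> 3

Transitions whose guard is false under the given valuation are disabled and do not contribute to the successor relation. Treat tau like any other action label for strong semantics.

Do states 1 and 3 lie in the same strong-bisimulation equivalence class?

Refine partition for ~:
  round 0: {{0,1,2,3,4}}
  round 1: {{0,4},{1,3},{2}}
  round 2: {{0},{1,3},{2},{4}}
Fixed point at round 3; 4 class(es).
[1]={1,3}  [3]={1,3}

Answer: BISIMILAR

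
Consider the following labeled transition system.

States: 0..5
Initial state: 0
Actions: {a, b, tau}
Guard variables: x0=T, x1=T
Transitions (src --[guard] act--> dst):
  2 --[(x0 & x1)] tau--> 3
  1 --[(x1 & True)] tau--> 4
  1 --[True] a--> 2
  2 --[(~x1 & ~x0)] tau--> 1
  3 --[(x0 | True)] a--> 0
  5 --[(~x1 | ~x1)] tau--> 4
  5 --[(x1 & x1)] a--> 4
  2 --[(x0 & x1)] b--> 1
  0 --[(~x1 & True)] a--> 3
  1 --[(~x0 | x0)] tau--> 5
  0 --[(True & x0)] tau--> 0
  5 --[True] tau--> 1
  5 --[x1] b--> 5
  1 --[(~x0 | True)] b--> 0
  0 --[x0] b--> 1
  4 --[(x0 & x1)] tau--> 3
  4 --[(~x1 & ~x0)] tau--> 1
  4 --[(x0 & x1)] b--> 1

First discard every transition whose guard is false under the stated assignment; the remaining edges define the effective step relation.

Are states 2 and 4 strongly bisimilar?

Compute ~ classes (split until stable):
  P[0] = {{0,1,2,3,4,5}}
  P[1] = {{0,2,4},{1,5},{3}}
  P[2] = {{0},{1},{2,4},{3},{5}}
5 equivalence class(es) (converged in 3)
[2]={2,4}  [4]={2,4}

Answer: BISIMILAR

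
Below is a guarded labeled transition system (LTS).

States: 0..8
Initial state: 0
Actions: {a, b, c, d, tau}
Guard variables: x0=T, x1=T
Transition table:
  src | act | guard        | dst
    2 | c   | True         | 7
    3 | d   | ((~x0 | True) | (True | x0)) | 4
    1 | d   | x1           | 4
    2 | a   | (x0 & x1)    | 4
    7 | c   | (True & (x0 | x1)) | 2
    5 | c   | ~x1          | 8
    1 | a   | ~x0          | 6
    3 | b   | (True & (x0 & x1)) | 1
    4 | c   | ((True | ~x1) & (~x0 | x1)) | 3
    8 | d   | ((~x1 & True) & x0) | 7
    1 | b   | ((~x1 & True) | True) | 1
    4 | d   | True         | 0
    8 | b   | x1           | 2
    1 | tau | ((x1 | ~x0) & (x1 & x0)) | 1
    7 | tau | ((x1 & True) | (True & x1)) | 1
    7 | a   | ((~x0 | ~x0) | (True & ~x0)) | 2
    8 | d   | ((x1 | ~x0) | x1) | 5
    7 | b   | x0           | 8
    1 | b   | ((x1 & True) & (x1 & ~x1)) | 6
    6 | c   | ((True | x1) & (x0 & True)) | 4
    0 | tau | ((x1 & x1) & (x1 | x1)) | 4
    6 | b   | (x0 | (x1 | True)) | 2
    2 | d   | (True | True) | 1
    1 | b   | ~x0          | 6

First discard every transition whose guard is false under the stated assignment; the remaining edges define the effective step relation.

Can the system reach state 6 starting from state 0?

Guard filter leaves 18 enabled edge(s).
depth 0: {0}
depth 1: {4}  total {0,4}
depth 2: {3}  total {0,3,4}
depth 3: {1}  total {0,1,3,4}
Reach set: {0,1,3,4}

Answer: UNREACHABLE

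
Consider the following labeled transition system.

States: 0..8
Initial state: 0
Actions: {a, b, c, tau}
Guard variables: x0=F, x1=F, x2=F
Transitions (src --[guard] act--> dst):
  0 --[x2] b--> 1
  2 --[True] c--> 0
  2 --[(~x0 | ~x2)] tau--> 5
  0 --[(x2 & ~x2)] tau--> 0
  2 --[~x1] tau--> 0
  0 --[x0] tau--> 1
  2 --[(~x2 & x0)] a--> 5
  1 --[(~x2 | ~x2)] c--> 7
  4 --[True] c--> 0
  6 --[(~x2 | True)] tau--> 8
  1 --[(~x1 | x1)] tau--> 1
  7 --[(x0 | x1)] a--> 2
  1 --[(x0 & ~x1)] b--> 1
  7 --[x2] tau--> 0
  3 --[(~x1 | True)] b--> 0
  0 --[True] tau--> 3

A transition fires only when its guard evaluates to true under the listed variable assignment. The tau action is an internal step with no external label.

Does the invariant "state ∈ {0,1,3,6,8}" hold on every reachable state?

Answer: INVARIANT HOLDS

Trace:
Allowed set {0,1,3,6,8}
Reachable = {0,3}
  0: safe
  3: safe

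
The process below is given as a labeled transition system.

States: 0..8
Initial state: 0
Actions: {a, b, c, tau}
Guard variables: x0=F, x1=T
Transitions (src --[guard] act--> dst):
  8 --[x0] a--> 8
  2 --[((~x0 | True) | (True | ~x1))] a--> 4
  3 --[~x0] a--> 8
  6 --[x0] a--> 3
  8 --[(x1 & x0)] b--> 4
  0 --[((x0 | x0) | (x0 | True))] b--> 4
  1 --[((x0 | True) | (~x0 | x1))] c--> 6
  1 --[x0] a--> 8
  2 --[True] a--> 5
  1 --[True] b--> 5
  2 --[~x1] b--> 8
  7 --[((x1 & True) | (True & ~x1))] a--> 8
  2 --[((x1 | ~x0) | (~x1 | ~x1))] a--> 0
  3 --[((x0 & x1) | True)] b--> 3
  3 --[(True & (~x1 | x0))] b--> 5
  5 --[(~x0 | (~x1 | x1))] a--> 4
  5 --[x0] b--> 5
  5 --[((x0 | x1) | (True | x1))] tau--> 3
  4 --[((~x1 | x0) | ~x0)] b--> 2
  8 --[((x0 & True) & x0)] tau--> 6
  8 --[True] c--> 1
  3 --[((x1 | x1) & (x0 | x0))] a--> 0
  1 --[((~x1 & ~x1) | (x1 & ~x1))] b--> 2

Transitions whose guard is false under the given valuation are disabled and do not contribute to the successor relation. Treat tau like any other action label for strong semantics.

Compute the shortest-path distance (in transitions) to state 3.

Answer: 4

Trace:
BFS to 3:
  depth 0: {0}
  depth 1: {4}
  depth 2: {2}
  depth 3: {5}
  depth 4: {3}
3 enters at depth 4; path b·b·a·tau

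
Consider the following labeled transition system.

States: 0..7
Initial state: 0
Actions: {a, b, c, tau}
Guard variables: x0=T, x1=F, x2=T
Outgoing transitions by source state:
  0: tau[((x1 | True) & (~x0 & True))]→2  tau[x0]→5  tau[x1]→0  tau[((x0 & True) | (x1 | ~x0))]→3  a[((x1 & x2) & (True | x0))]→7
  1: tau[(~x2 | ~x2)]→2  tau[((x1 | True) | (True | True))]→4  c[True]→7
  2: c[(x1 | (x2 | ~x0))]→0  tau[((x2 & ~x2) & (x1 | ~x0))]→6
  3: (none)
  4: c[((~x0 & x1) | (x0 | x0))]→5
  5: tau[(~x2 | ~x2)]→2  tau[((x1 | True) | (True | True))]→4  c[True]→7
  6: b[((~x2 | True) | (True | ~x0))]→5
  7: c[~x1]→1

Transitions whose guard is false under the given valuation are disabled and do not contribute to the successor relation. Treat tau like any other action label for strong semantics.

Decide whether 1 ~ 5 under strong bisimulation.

Refine partition for ~:
  P[0] = {{0,1,2,3,4,5,6,7}}
  P[1] = {{0},{1,5},{2,4,7},{3},{6}}
  P[2] = {{0},{1,5},{2},{3},{4,7},{6}}
Fixed point at round 3; 6 class(es).
[1]={1,5}  [5]={1,5}

Answer: BISIMILAR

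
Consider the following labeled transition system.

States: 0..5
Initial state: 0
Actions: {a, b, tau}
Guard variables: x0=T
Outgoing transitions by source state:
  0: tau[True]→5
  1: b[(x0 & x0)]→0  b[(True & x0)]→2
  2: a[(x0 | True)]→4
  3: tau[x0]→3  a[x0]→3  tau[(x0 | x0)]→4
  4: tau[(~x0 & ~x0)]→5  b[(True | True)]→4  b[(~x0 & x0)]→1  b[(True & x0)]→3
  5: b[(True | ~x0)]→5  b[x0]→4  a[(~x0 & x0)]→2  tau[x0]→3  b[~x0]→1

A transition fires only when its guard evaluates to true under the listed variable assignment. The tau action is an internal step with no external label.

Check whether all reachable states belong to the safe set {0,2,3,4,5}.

Safe = {0,2,3,4,5}
Reachable = {0,3,4,5}
  0: ok
  3: ok
  4: ok
  5: ok

Answer: INVARIANT HOLDS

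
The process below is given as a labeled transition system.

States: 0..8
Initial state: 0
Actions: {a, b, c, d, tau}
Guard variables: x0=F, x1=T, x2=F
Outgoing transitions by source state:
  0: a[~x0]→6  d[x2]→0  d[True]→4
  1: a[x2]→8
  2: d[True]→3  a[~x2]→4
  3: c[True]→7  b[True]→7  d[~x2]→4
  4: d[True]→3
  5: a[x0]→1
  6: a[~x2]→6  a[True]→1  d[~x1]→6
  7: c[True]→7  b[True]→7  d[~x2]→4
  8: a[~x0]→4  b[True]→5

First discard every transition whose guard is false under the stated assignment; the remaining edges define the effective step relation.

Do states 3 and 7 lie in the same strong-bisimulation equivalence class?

Compute ~ classes (split until stable):
  π0 = {{0,1,2,3,4,5,6,7,8}}
  π1 = {{0,2},{1,5},{3,7},{4},{6},{8}}
  π2 = {{0},{1,5},{2},{3,7},{4},{6},{8}}
7 equivalence class(es) (converged in 3)
[3]={3,7}  [7]={3,7}

Answer: BISIMILAR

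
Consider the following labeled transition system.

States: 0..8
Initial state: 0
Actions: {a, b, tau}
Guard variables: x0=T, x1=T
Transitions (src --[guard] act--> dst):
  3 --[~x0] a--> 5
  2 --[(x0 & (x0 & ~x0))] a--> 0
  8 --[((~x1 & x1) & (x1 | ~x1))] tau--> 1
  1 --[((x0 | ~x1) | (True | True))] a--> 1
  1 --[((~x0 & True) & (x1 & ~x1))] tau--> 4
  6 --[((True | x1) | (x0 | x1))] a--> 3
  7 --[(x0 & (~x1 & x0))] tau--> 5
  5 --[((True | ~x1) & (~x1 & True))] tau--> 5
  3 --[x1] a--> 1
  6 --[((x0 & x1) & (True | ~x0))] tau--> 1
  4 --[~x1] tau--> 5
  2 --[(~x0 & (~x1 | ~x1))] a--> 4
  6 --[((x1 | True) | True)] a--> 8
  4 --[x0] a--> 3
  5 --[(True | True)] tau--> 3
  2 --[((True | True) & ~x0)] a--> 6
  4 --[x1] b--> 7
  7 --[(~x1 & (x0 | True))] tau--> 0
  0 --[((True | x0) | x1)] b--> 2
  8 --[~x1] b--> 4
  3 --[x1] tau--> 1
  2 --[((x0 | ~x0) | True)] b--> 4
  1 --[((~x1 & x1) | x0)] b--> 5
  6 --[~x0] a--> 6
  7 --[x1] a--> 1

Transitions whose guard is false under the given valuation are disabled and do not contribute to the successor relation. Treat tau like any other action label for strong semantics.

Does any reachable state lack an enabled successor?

Reachable = {0,1,2,3,4,5,7}
  0: b→2  [1 exit(s)]
  1: a→1  b→5  [2 exit(s)]
  2: b→4  [1 exit(s)]
  3: a→1  tau→1  [2 exit(s)]
  4: a→3  b→7  [2 exit(s)]
  5: tau→3  [1 exit(s)]
  7: a→1  [1 exit(s)]

Answer: DEADLOCK-FREE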